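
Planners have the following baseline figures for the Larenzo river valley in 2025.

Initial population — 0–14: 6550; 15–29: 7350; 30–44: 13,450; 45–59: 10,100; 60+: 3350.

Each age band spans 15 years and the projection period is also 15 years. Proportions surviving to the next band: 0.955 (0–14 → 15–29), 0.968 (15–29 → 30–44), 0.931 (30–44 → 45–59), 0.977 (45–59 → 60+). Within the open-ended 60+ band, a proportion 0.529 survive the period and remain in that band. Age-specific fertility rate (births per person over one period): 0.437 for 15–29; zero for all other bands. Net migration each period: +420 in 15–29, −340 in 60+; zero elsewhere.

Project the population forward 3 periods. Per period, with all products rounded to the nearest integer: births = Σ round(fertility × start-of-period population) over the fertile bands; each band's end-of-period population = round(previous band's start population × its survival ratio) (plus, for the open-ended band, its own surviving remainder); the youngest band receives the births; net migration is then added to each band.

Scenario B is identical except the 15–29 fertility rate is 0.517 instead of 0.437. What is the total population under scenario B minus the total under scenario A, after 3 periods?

Numbering the groups 1..5 from youngest to oldest:
[period 1]
Births: 7350 × 0.437 = 3212
Group 2: 6550 × 0.955 = 6255
Group 3: 7350 × 0.968 = 7115
Group 4: 13450 × 0.931 = 12522
Group 5: 10100 × 0.977 + 3350 × 0.529 = 9868 + 1772 = 11640
Net migration: Group 2 + 420 → 6675; Group 5 − 340 → 11300
Giving 3212 / 6675 / 7115 / 12522 / 11300.
[period 2]
Births: 6675 × 0.437 = 2917
Group 2: 3212 × 0.955 = 3067
Group 3: 6675 × 0.968 = 6461
Group 4: 7115 × 0.931 = 6624
Group 5: 12522 × 0.977 + 11300 × 0.529 = 12234 + 5978 = 18212
Net migration: Group 2 + 420 → 3487; Group 5 − 340 → 17872
Giving 2917 / 3487 / 6461 / 6624 / 17872.
[period 3]
Births: 3487 × 0.437 = 1524
Group 2: 2917 × 0.955 = 2786
Group 3: 3487 × 0.968 = 3375
Group 4: 6461 × 0.931 = 6015
Group 5: 6624 × 0.977 + 17872 × 0.529 = 6472 + 9454 = 15926
Net migration: Group 2 + 420 → 3206; Group 5 − 340 → 15586
Giving 1524 / 3206 / 3375 / 6015 / 15586.
Scenario A total after 3 periods: 29706
Scenario B projection —
[period 1]
Births: 7350 × 0.517 = 3800
Group 2: 6550 × 0.955 = 6255
Group 3: 7350 × 0.968 = 7115
Group 4: 13450 × 0.931 = 12522
Group 5: 10100 × 0.977 + 3350 × 0.529 = 9868 + 1772 = 11640
Net migration: Group 2 + 420 → 6675; Group 5 − 340 → 11300
Giving 3800 / 6675 / 7115 / 12522 / 11300.
[period 2]
Births: 6675 × 0.517 = 3451
Group 2: 3800 × 0.955 = 3629
Group 3: 6675 × 0.968 = 6461
Group 4: 7115 × 0.931 = 6624
Group 5: 12522 × 0.977 + 11300 × 0.529 = 12234 + 5978 = 18212
Net migration: Group 2 + 420 → 4049; Group 5 − 340 → 17872
Giving 3451 / 4049 / 6461 / 6624 / 17872.
[period 3]
Births: 4049 × 0.517 = 2093
Group 2: 3451 × 0.955 = 3296
Group 3: 4049 × 0.968 = 3919
Group 4: 6461 × 0.931 = 6015
Group 5: 6624 × 0.977 + 17872 × 0.529 = 6472 + 9454 = 15926
Net migration: Group 2 + 420 → 3716; Group 5 − 340 → 15586
Giving 2093 / 3716 / 3919 / 6015 / 15586.
Scenario B total after 3 periods: 31329
Difference B − A = 31329 − 29706 = 1623

1623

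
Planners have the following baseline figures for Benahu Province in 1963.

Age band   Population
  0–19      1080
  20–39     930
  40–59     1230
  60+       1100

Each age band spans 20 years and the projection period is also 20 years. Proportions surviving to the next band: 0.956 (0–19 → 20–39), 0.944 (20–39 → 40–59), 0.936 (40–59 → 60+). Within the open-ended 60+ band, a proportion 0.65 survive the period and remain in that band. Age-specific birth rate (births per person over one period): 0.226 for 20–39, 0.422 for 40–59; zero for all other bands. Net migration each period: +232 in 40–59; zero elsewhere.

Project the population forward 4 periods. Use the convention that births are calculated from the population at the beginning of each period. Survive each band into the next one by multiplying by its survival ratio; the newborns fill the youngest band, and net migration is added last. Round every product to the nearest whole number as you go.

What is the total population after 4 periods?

4547

Let group 1 be 0–19 through group 4 = 60+.
Period 1.
Births: 930 * 0.226 = 210  |  1230 * 0.422 = 519 — total 729
Group 2: 1080 * 0.956 = 1032
Group 3: 930 * 0.944 = 878
Group 4: 1230 * 0.936 + 1100 * 0.65 = 1151 + 715 = 1866
Net migration: Group 3 + 232 → 1110
End of period: [729, 1032, 1110, 1866]
Period 2.
Births: 1032 * 0.226 = 233  |  1110 * 0.422 = 468 — total 701
Group 2: 729 * 0.956 = 697
Group 3: 1032 * 0.944 = 974
Group 4: 1110 * 0.936 + 1866 * 0.65 = 1039 + 1213 = 2252
Net migration: Group 3 + 232 → 1206
End of period: [701, 697, 1206, 2252]
Period 3.
Births: 697 * 0.226 = 158  |  1206 * 0.422 = 509 — total 667
Group 2: 701 * 0.956 = 670
Group 3: 697 * 0.944 = 658
Group 4: 1206 * 0.936 + 2252 * 0.65 = 1129 + 1464 = 2593
Net migration: Group 3 + 232 → 890
End of period: [667, 670, 890, 2593]
Period 4.
Births: 670 * 0.226 = 151  |  890 * 0.422 = 376 — total 527
Group 2: 667 * 0.956 = 638
Group 3: 670 * 0.944 = 632
Group 4: 890 * 0.936 + 2593 * 0.65 = 833 + 1685 = 2518
Net migration: Group 3 + 232 → 864
End of period: [527, 638, 864, 2518]
Total after period 4: 527 + 638 + 864 + 2518 = 4547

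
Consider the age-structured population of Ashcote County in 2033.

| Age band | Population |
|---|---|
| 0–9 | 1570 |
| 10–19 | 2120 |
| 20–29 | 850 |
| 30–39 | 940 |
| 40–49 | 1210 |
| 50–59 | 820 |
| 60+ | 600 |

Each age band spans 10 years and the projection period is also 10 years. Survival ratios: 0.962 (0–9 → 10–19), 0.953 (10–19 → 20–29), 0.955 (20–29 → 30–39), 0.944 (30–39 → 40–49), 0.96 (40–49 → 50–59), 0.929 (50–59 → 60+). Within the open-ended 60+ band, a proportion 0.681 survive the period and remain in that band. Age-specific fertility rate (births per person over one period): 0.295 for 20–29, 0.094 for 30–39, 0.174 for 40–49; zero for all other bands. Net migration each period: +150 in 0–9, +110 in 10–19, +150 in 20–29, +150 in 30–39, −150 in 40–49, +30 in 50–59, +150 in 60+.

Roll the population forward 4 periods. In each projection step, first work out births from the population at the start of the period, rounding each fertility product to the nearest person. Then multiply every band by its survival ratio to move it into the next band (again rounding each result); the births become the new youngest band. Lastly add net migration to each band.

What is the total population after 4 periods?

10010

Period 1.
Births: 850 × 0.295 = 251  |  940 × 0.094 = 88  |  1210 × 0.174 = 211 → total 550
10–19: 1570 × 0.962 = 1510
20–29: 2120 × 0.953 = 2020
30–39: 850 × 0.955 = 812
40–49: 940 × 0.944 = 887
50–59: 1210 × 0.96 = 1162
60+: 820 × 0.929 + 600 × 0.681 = 762 + 409 = 1171
Net migration: 0–9 + 150 → 700; 10–19 + 110 → 1620; 20–29 + 150 → 2170; 30–39 + 150 → 962; 40–49 − 150 → 737; 50–59 + 30 → 1192; 60+ + 150 → 1321
Giving 700 / 1620 / 2170 / 962 / 737 / 1192 / 1321.
Period 2.
Births: 2170 × 0.295 = 640  |  962 × 0.094 = 90  |  737 × 0.174 = 128 → total 858
10–19: 700 × 0.962 = 673
20–29: 1620 × 0.953 = 1544
30–39: 2170 × 0.955 = 2072
40–49: 962 × 0.944 = 908
50–59: 737 × 0.96 = 708
60+: 1192 × 0.929 + 1321 × 0.681 = 1107 + 900 = 2007
Net migration: 0–9 + 150 → 1008; 10–19 + 110 → 783; 20–29 + 150 → 1694; 30–39 + 150 → 2222; 40–49 − 150 → 758; 50–59 + 30 → 738; 60+ + 150 → 2157
Giving 1008 / 783 / 1694 / 2222 / 758 / 738 / 2157.
Period 3.
Births: 1694 × 0.295 = 500  |  2222 × 0.094 = 209  |  758 × 0.174 = 132 → total 841
10–19: 1008 × 0.962 = 970
20–29: 783 × 0.953 = 746
30–39: 1694 × 0.955 = 1618
40–49: 2222 × 0.944 = 2098
50–59: 758 × 0.96 = 728
60+: 738 × 0.929 + 2157 × 0.681 = 686 + 1469 = 2155
Net migration: 0–9 + 150 → 991; 10–19 + 110 → 1080; 20–29 + 150 → 896; 30–39 + 150 → 1768; 40–49 − 150 → 1948; 50–59 + 30 → 758; 60+ + 150 → 2305
Giving 991 / 1080 / 896 / 1768 / 1948 / 758 / 2305.
Period 4.
Births: 896 × 0.295 = 264  |  1768 × 0.094 = 166  |  1948 × 0.174 = 339 → total 769
10–19: 991 × 0.962 = 953
20–29: 1080 × 0.953 = 1029
30–39: 896 × 0.955 = 856
40–49: 1768 × 0.944 = 1669
50–59: 1948 × 0.96 = 1870
60+: 758 × 0.929 + 2305 × 0.681 = 704 + 1570 = 2274
Net migration: 0–9 + 150 → 919; 10–19 + 110 → 1063; 20–29 + 150 → 1179; 30–39 + 150 → 1006; 40–49 − 150 → 1519; 50–59 + 30 → 1900; 60+ + 150 → 2424
Giving 919 / 1063 / 1179 / 1006 / 1519 / 1900 / 2424.
Total after period 4: 919 + 1063 + 1179 + 1006 + 1519 + 1900 + 2424 = 10010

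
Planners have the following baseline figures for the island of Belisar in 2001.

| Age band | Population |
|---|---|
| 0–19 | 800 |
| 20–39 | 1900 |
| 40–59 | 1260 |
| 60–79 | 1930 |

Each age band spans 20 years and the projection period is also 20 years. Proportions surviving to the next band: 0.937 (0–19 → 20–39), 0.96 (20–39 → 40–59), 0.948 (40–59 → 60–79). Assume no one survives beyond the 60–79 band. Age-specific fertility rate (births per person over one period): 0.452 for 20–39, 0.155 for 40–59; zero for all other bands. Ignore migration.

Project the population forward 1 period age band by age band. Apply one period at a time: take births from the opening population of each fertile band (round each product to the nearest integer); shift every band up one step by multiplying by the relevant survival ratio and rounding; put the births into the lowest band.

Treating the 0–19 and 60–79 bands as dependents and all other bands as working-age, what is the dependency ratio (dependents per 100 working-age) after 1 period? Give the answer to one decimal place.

87.3

Numbering the bands 1..4 from youngest to oldest:
Period 1.
Births: 1900 * 0.452 = 859 ; 1260 * 0.155 = 195 — total 1054
Band 2: 800 * 0.937 = 750
Band 3: 1900 * 0.96 = 1824
Band 4: 1260 * 0.948 = 1194
→ [1054, 750, 1824, 1194]
Dependents (band 0–19 + band 60–79) = 1054 + 1194 = 2248; working-age = 2574; ratio = 2248/2574 × 100 = 87.3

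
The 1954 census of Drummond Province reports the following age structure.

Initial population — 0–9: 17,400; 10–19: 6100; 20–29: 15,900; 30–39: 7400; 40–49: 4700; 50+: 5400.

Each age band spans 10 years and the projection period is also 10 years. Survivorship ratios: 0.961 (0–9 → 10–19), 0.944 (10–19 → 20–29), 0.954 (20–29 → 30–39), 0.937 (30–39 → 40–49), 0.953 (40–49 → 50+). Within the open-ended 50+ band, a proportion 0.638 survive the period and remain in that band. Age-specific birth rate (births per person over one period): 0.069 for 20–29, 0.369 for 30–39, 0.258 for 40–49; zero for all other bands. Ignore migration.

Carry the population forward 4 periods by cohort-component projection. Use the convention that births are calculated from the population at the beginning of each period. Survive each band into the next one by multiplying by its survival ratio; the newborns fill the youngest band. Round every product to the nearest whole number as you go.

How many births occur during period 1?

[period 1]
Births: 15900 × 0.069 = 1097  |  7400 × 0.369 = 2731  |  4700 × 0.258 = 1213 ⇒ total 5041
10–19: 17400 × 0.961 = 16721
20–29: 6100 × 0.944 = 5758
30–39: 15900 × 0.954 = 15169
40–49: 7400 × 0.937 = 6934
50+: 4700 × 0.953 + 5400 × 0.638 = 4479 + 3445 = 7924
Giving 5041 / 16721 / 5758 / 15169 / 6934 / 7924.

5041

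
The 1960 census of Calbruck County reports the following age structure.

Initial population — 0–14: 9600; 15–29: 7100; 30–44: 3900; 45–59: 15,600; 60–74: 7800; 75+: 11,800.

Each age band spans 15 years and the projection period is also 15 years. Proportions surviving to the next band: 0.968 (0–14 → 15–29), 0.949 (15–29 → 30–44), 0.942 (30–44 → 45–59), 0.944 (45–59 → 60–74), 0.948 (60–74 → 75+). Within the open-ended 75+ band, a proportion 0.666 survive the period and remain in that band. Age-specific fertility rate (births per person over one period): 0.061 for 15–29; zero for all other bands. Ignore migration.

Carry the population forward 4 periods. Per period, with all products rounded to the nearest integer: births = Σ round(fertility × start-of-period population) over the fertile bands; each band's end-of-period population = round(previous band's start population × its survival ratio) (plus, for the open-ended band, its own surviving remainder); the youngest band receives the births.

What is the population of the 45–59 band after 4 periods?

375

— Period 1 —
Births: 7100 * 0.061 = 433
15–29: 9600 * 0.968 = 9293
30–44: 7100 * 0.949 = 6738
45–59: 3900 * 0.942 = 3674
60–74: 15600 * 0.944 = 14726
75+: 7800 * 0.948 + 11800 * 0.666 = 7394 + 7859 = 15253
End of period: [433, 9293, 6738, 3674, 14726, 15253]
— Period 2 —
Births: 9293 * 0.061 = 567
15–29: 433 * 0.968 = 419
30–44: 9293 * 0.949 = 8819
45–59: 6738 * 0.942 = 6347
60–74: 3674 * 0.944 = 3468
75+: 14726 * 0.948 + 15253 * 0.666 = 13960 + 10158 = 24118
End of period: [567, 419, 8819, 6347, 3468, 24118]
— Period 3 —
Births: 419 * 0.061 = 26
15–29: 567 * 0.968 = 549
30–44: 419 * 0.949 = 398
45–59: 8819 * 0.942 = 8307
60–74: 6347 * 0.944 = 5992
75+: 3468 * 0.948 + 24118 * 0.666 = 3288 + 16063 = 19351
End of period: [26, 549, 398, 8307, 5992, 19351]
— Period 4 —
Births: 549 * 0.061 = 33
15–29: 26 * 0.968 = 25
30–44: 549 * 0.949 = 521
45–59: 398 * 0.942 = 375
60–74: 8307 * 0.944 = 7842
75+: 5992 * 0.948 + 19351 * 0.666 = 5680 + 12888 = 18568
End of period: [33, 25, 521, 375, 7842, 18568]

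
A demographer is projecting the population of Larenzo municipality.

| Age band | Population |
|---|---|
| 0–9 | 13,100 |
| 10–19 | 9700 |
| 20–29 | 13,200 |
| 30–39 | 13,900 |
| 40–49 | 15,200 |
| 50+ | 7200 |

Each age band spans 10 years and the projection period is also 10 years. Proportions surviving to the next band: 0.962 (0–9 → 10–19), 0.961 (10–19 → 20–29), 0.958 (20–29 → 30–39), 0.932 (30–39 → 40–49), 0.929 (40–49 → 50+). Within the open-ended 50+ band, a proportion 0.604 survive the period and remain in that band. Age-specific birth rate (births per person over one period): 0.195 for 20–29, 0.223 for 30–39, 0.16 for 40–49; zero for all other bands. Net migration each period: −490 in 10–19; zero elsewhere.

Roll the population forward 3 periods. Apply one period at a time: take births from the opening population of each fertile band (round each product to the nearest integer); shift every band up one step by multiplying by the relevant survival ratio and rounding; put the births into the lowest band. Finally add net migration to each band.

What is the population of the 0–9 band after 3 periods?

After projecting period 1:
Births: 13200 × 0.195 = 2574, 13900 × 0.223 = 3100, 15200 × 0.16 = 2432 → 8106
10–19: 13100 × 0.962 = 12602
20–29: 9700 × 0.961 = 9322
30–39: 13200 × 0.958 = 12646
40–49: 13900 × 0.932 = 12955
50+: 15200 × 0.929 + 7200 × 0.604 = 14121 + 4349 = 18470
Net migration: 10–19 − 490 → 12112
Population now: 0–9=8106, 10–19=12112, 20–29=9322, 30–39=12646, 40–49=12955, 50+=18470
After projecting period 2:
Births: 9322 × 0.195 = 1818, 12646 × 0.223 = 2820, 12955 × 0.16 = 2073 → 6711
10–19: 8106 × 0.962 = 7798
20–29: 12112 × 0.961 = 11640
30–39: 9322 × 0.958 = 8930
40–49: 12646 × 0.932 = 11786
50+: 12955 × 0.929 + 18470 × 0.604 = 12035 + 11156 = 23191
Net migration: 10–19 − 490 → 7308
Population now: 0–9=6711, 10–19=7308, 20–29=11640, 30–39=8930, 40–49=11786, 50+=23191
After projecting period 3:
Births: 11640 × 0.195 = 2270, 8930 × 0.223 = 1991, 11786 × 0.16 = 1886 → 6147
10–19: 6711 × 0.962 = 6456
20–29: 7308 × 0.961 = 7023
30–39: 11640 × 0.958 = 11151
40–49: 8930 × 0.932 = 8323
50+: 11786 × 0.929 + 23191 × 0.604 = 10949 + 14007 = 24956
Net migration: 10–19 − 490 → 5966
Population now: 0–9=6147, 10–19=5966, 20–29=7023, 30–39=11151, 40–49=8323, 50+=24956

6147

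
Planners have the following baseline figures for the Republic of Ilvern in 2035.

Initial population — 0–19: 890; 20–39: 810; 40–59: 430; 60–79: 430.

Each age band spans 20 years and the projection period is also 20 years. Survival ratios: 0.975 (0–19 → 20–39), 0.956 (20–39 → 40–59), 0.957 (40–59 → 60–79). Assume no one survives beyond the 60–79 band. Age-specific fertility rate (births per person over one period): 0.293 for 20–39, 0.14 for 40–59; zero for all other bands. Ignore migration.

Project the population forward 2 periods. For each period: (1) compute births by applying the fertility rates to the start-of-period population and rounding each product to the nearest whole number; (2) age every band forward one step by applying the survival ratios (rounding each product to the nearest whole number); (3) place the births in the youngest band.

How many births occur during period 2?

362

(Bands numbered youngest = 1 to oldest = 4.)
After projecting period 1:
Births: 810 * 0.293 = 237  |  430 * 0.14 = 60 → 297
Band 2: 890 * 0.975 = 868
Band 3: 810 * 0.956 = 774
Band 4: 430 * 0.957 = 412
→ [297, 868, 774, 412]
After projecting period 2:
Births: 868 * 0.293 = 254  |  774 * 0.14 = 108 → 362
Band 2: 297 * 0.975 = 290
Band 3: 868 * 0.956 = 830
Band 4: 774 * 0.957 = 741
→ [362, 290, 830, 741]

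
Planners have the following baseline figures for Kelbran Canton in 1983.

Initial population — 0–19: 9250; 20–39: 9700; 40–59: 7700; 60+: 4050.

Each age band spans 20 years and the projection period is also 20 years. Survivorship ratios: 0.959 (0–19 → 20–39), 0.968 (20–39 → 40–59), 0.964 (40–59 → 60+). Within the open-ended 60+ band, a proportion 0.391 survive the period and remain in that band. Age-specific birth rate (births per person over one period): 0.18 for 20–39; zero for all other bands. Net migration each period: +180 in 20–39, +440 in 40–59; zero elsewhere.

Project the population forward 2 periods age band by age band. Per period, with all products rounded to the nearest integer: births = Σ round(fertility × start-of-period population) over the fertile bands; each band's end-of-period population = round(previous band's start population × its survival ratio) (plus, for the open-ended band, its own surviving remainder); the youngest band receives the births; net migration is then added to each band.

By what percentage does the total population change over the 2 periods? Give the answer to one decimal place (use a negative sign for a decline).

Numbering the bands 1..4 from youngest to oldest:
— Period 1 —
Births: 9700 × 0.18 = 1746
Band 2: 9250 × 0.959 = 8871
Band 3: 9700 × 0.968 = 9390
Band 4: 7700 × 0.964 + 4050 × 0.391 = 7423 + 1584 = 9007
Net migration: Band 2 + 180 → 9051; Band 3 + 440 → 9830
→ [1746, 9051, 9830, 9007]
— Period 2 —
Births: 9051 × 0.18 = 1629
Band 2: 1746 × 0.959 = 1674
Band 3: 9051 × 0.968 = 8761
Band 4: 9830 × 0.964 + 9007 × 0.391 = 9476 + 3522 = 12998
Net migration: Band 2 + 180 → 1854; Band 3 + 440 → 9201
→ [1629, 1854, 9201, 12998]
Total: 30700 → 25682; change = -5018; percentage change = -16.3%

-16.3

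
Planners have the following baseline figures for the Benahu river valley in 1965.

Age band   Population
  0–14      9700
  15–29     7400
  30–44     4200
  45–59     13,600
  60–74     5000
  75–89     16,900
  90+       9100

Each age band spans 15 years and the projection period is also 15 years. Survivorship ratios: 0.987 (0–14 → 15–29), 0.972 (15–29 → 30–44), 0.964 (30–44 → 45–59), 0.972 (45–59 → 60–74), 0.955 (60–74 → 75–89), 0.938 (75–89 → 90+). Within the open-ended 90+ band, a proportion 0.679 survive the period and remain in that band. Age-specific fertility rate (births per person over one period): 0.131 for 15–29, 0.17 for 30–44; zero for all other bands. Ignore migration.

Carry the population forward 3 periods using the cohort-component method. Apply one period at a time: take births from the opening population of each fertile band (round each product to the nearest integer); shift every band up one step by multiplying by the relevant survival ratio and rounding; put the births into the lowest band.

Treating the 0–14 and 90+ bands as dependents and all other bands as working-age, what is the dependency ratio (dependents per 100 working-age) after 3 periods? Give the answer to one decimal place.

114.1

Period 1.
Births: 7400 * 0.131 = 969  |  4200 * 0.17 = 714 → 1683
15–29: 9700 * 0.987 = 9574
30–44: 7400 * 0.972 = 7193
45–59: 4200 * 0.964 = 4049
60–74: 13600 * 0.972 = 13219
75–89: 5000 * 0.955 = 4775
90+: 16900 * 0.938 + 9100 * 0.679 = 15852 + 6179 = 22031
End of period: [1683, 9574, 7193, 4049, 13219, 4775, 22031]
Period 2.
Births: 9574 * 0.131 = 1254  |  7193 * 0.17 = 1223 → 2477
15–29: 1683 * 0.987 = 1661
30–44: 9574 * 0.972 = 9306
45–59: 7193 * 0.964 = 6934
60–74: 4049 * 0.972 = 3936
75–89: 13219 * 0.955 = 12624
90+: 4775 * 0.938 + 22031 * 0.679 = 4479 + 14959 = 19438
End of period: [2477, 1661, 9306, 6934, 3936, 12624, 19438]
Period 3.
Births: 1661 * 0.131 = 218  |  9306 * 0.17 = 1582 → 1800
15–29: 2477 * 0.987 = 2445
30–44: 1661 * 0.972 = 1614
45–59: 9306 * 0.964 = 8971
60–74: 6934 * 0.972 = 6740
75–89: 3936 * 0.955 = 3759
90+: 12624 * 0.938 + 19438 * 0.679 = 11841 + 13198 = 25039
End of period: [1800, 2445, 1614, 8971, 6740, 3759, 25039]
Dependents (band 0–14 + band 90+) = 1800 + 25039 = 26839; working-age = 23529; ratio = 26839/23529 × 100 = 114.1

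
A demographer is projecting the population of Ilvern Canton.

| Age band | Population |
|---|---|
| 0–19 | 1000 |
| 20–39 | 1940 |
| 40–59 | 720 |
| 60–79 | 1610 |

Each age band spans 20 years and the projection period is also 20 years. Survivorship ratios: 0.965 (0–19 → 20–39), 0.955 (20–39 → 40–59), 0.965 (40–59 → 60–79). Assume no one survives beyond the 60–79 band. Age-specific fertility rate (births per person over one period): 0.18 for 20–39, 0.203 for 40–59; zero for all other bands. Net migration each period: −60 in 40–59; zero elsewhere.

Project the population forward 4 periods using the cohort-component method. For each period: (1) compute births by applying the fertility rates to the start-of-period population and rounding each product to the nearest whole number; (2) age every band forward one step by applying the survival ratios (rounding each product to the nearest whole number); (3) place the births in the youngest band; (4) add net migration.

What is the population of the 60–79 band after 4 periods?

Period 1.
Births: 1940 × 0.18 = 349, 720 × 0.203 = 146 → total 495
20–39: 1000 × 0.965 = 965
40–59: 1940 × 0.955 = 1853
60–79: 720 × 0.965 = 695
Net migration: 40–59 − 60 → 1793
Giving 495 / 965 / 1793 / 695.
Period 2.
Births: 965 × 0.18 = 174, 1793 × 0.203 = 364 → total 538
20–39: 495 × 0.965 = 478
40–59: 965 × 0.955 = 922
60–79: 1793 × 0.965 = 1730
Net migration: 40–59 − 60 → 862
Giving 538 / 478 / 862 / 1730.
Period 3.
Births: 478 × 0.18 = 86, 862 × 0.203 = 175 → total 261
20–39: 538 × 0.965 = 519
40–59: 478 × 0.955 = 456
60–79: 862 × 0.965 = 832
Net migration: 40–59 − 60 → 396
Giving 261 / 519 / 396 / 832.
Period 4.
Births: 519 × 0.18 = 93, 396 × 0.203 = 80 → total 173
20–39: 261 × 0.965 = 252
40–59: 519 × 0.955 = 496
60–79: 396 × 0.965 = 382
Net migration: 40–59 − 60 → 436
Giving 173 / 252 / 436 / 382.

382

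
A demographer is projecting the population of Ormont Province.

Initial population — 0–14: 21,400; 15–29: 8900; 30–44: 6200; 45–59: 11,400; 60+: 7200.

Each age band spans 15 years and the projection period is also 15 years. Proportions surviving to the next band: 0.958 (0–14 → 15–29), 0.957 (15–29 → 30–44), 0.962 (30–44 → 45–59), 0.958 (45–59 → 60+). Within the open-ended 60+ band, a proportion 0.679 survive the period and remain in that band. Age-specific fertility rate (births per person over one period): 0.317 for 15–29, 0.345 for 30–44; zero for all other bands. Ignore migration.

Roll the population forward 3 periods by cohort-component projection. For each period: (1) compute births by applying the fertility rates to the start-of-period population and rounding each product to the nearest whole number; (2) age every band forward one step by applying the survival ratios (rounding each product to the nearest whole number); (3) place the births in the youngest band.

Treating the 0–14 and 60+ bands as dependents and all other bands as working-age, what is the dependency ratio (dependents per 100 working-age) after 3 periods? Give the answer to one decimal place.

(Groups numbered youngest = 1 to oldest = 5.)
After projecting period 1:
Births: 8900 * 0.317 = 2821 ; 6200 * 0.345 = 2139 — total 4960
Group 2: 21400 * 0.958 = 20501
Group 3: 8900 * 0.957 = 8517
Group 4: 6200 * 0.962 = 5964
Group 5: 11400 * 0.958 + 7200 * 0.679 = 10921 + 4889 = 15810
→ [4960, 20501, 8517, 5964, 15810]
After projecting period 2:
Births: 20501 * 0.317 = 6499 ; 8517 * 0.345 = 2938 — total 9437
Group 2: 4960 * 0.958 = 4752
Group 3: 20501 * 0.957 = 19619
Group 4: 8517 * 0.962 = 8193
Group 5: 5964 * 0.958 + 15810 * 0.679 = 5714 + 10735 = 16449
→ [9437, 4752, 19619, 8193, 16449]
After projecting period 3:
Births: 4752 * 0.317 = 1506 ; 19619 * 0.345 = 6769 — total 8275
Group 2: 9437 * 0.958 = 9041
Group 3: 4752 * 0.957 = 4548
Group 4: 19619 * 0.962 = 18873
Group 5: 8193 * 0.958 + 16449 * 0.679 = 7849 + 11169 = 19018
→ [8275, 9041, 4548, 18873, 19018]
Dependents (band 0–14 + band 60+) = 8275 + 19018 = 27293; working-age = 32462; ratio = 27293/32462 × 100 = 84.1

84.1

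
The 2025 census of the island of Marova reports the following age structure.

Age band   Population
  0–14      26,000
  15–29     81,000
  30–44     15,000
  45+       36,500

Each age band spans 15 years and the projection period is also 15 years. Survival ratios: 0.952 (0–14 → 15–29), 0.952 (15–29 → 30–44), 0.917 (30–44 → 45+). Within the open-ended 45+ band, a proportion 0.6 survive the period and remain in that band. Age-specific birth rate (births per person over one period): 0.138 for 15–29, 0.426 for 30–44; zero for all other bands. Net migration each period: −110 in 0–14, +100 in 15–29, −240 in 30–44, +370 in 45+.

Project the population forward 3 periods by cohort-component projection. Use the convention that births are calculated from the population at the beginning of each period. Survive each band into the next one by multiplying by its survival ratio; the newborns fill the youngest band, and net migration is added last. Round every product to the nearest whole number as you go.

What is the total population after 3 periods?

(Groups numbered youngest = 1 to oldest = 4.)
After projecting period 1:
Births: 81000 × 0.138 = 11178 ; 15000 × 0.426 = 6390 → total 17568
Group 2: 26000 × 0.952 = 24752
Group 3: 81000 × 0.952 = 77112
Group 4: 15000 × 0.917 + 36500 × 0.6 = 13755 + 21900 = 35655
Net migration: Group 1 − 110 → 17458; Group 2 + 100 → 24852; Group 3 − 240 → 76872; Group 4 + 370 → 36025
End of period: [17458, 24852, 76872, 36025]
After projecting period 2:
Births: 24852 × 0.138 = 3430 ; 76872 × 0.426 = 32747 → total 36177
Group 2: 17458 × 0.952 = 16620
Group 3: 24852 × 0.952 = 23659
Group 4: 76872 × 0.917 + 36025 × 0.6 = 70492 + 21615 = 92107
Net migration: Group 1 − 110 → 36067; Group 2 + 100 → 16720; Group 3 − 240 → 23419; Group 4 + 370 → 92477
End of period: [36067, 16720, 23419, 92477]
After projecting period 3:
Births: 16720 × 0.138 = 2307 ; 23419 × 0.426 = 9976 → total 12283
Group 2: 36067 × 0.952 = 34336
Group 3: 16720 × 0.952 = 15917
Group 4: 23419 × 0.917 + 92477 × 0.6 = 21475 + 55486 = 76961
Net migration: Group 1 − 110 → 12173; Group 2 + 100 → 34436; Group 3 − 240 → 15677; Group 4 + 370 → 77331
End of period: [12173, 34436, 15677, 77331]
Total after period 3: 12173 + 34436 + 15677 + 77331 = 139617

139617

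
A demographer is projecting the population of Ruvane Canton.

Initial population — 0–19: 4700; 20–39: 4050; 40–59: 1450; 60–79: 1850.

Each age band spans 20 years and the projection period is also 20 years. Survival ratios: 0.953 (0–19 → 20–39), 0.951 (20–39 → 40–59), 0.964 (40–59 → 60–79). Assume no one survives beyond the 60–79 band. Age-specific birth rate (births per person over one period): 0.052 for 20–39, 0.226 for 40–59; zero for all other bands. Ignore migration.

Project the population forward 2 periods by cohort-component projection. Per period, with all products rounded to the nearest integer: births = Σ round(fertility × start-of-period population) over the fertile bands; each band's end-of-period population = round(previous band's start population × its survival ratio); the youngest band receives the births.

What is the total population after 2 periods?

9591

— Period 1 —
Births: 4050 × 0.052 = 211  |  1450 × 0.226 = 328 ⇒ total 539
20–39: 4700 × 0.953 = 4479
40–59: 4050 × 0.951 = 3852
60–79: 1450 × 0.964 = 1398
→ [539, 4479, 3852, 1398]
— Period 2 —
Births: 4479 × 0.052 = 233  |  3852 × 0.226 = 871 ⇒ total 1104
20–39: 539 × 0.953 = 514
40–59: 4479 × 0.951 = 4260
60–79: 3852 × 0.964 = 3713
→ [1104, 514, 4260, 3713]
Total after period 2: 1104 + 514 + 4260 + 3713 = 9591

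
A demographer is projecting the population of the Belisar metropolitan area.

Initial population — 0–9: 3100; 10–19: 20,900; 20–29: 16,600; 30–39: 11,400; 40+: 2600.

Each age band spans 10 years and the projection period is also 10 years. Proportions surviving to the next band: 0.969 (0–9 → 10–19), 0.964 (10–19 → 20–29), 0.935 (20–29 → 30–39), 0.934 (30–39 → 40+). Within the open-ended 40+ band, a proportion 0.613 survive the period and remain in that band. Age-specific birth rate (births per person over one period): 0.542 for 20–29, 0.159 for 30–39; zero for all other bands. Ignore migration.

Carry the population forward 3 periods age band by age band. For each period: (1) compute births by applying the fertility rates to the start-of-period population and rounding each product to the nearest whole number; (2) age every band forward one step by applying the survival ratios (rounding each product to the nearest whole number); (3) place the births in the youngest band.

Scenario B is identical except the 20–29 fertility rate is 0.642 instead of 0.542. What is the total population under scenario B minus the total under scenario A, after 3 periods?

3792

Numbering the groups 1..5 from youngest to oldest:
Period 1.
Births: 16600 × 0.542 = 8997, 11400 × 0.159 = 1813 → 10810
Group 2: 3100 × 0.969 = 3004
Group 3: 20900 × 0.964 = 20148
Group 4: 16600 × 0.935 = 15521
Group 5: 11400 × 0.934 + 2600 × 0.613 = 10648 + 1594 = 12242
Giving 10810 / 3004 / 20148 / 15521 / 12242.
Period 2.
Births: 20148 × 0.542 = 10920, 15521 × 0.159 = 2468 → 13388
Group 2: 10810 × 0.969 = 10475
Group 3: 3004 × 0.964 = 2896
Group 4: 20148 × 0.935 = 18838
Group 5: 15521 × 0.934 + 12242 × 0.613 = 14497 + 7504 = 22001
Giving 13388 / 10475 / 2896 / 18838 / 22001.
Period 3.
Births: 2896 × 0.542 = 1570, 18838 × 0.159 = 2995 → 4565
Group 2: 13388 × 0.969 = 12973
Group 3: 10475 × 0.964 = 10098
Group 4: 2896 × 0.935 = 2708
Group 5: 18838 × 0.934 + 22001 × 0.613 = 17595 + 13487 = 31082
Giving 4565 / 12973 / 10098 / 2708 / 31082.
Scenario A total after 3 periods: 61426
Scenario B projection —
Period 1.
Births: 16600 × 0.642 = 10657, 11400 × 0.159 = 1813 → 12470
Group 2: 3100 × 0.969 = 3004
Group 3: 20900 × 0.964 = 20148
Group 4: 16600 × 0.935 = 15521
Group 5: 11400 × 0.934 + 2600 × 0.613 = 10648 + 1594 = 12242
Giving 12470 / 3004 / 20148 / 15521 / 12242.
Period 2.
Births: 20148 × 0.642 = 12935, 15521 × 0.159 = 2468 → 15403
Group 2: 12470 × 0.969 = 12083
Group 3: 3004 × 0.964 = 2896
Group 4: 20148 × 0.935 = 18838
Group 5: 15521 × 0.934 + 12242 × 0.613 = 14497 + 7504 = 22001
Giving 15403 / 12083 / 2896 / 18838 / 22001.
Period 3.
Births: 2896 × 0.642 = 1859, 18838 × 0.159 = 2995 → 4854
Group 2: 15403 × 0.969 = 14926
Group 3: 12083 × 0.964 = 11648
Group 4: 2896 × 0.935 = 2708
Group 5: 18838 × 0.934 + 22001 × 0.613 = 17595 + 13487 = 31082
Giving 4854 / 14926 / 11648 / 2708 / 31082.
Scenario B total after 3 periods: 65218
Difference B − A = 65218 − 61426 = 3792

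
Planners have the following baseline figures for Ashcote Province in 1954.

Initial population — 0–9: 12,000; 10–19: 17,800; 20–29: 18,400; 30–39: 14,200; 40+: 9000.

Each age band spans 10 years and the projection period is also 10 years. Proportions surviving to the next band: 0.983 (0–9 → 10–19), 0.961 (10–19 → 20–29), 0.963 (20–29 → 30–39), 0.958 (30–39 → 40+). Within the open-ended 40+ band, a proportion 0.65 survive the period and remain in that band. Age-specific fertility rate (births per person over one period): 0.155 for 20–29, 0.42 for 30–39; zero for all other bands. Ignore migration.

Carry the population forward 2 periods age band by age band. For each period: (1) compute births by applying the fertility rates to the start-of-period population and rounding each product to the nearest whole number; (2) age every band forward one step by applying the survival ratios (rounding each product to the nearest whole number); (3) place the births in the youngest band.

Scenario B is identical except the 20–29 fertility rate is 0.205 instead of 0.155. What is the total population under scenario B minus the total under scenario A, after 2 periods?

After projecting period 1:
Births: 18400 * 0.155 = 2852  |  14200 * 0.42 = 5964 → 8816
10–19: 12000 * 0.983 = 11796
20–29: 17800 * 0.961 = 17106
30–39: 18400 * 0.963 = 17719
40+: 14200 * 0.958 + 9000 * 0.65 = 13604 + 5850 = 19454
End of period: [8816, 11796, 17106, 17719, 19454]
After projecting period 2:
Births: 17106 * 0.155 = 2651  |  17719 * 0.42 = 7442 → 10093
10–19: 8816 * 0.983 = 8666
20–29: 11796 * 0.961 = 11336
30–39: 17106 * 0.963 = 16473
40+: 17719 * 0.958 + 19454 * 0.65 = 16975 + 12645 = 29620
End of period: [10093, 8666, 11336, 16473, 29620]
Scenario A total after 2 periods: 76188
Scenario B projection —
After projecting period 1:
Births: 18400 * 0.205 = 3772  |  14200 * 0.42 = 5964 → 9736
10–19: 12000 * 0.983 = 11796
20–29: 17800 * 0.961 = 17106
30–39: 18400 * 0.963 = 17719
40+: 14200 * 0.958 + 9000 * 0.65 = 13604 + 5850 = 19454
End of period: [9736, 11796, 17106, 17719, 19454]
After projecting period 2:
Births: 17106 * 0.205 = 3507  |  17719 * 0.42 = 7442 → 10949
10–19: 9736 * 0.983 = 9570
20–29: 11796 * 0.961 = 11336
30–39: 17106 * 0.963 = 16473
40+: 17719 * 0.958 + 19454 * 0.65 = 16975 + 12645 = 29620
End of period: [10949, 9570, 11336, 16473, 29620]
Scenario B total after 2 periods: 77948
Difference B − A = 77948 − 76188 = 1760

1760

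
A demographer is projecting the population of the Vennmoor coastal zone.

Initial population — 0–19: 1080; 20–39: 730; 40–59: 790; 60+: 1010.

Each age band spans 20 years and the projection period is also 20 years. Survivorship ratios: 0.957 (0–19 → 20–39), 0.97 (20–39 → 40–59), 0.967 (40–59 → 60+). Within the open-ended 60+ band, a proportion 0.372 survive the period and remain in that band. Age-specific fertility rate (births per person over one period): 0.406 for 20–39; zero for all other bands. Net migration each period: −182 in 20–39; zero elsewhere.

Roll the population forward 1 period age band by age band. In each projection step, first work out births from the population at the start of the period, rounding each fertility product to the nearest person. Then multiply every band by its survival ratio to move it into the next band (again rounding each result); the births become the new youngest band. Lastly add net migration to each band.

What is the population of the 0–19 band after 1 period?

Call the bands 1 to 4, youngest first.
Period 1:
Births: 730 * 0.406 = 296
Band 2: 1080 * 0.957 = 1034
Band 3: 730 * 0.97 = 708
Band 4: 790 * 0.967 + 1010 * 0.372 = 764 + 376 = 1140
Net migration: Band 2 − 182 → 852
→ [296, 852, 708, 1140]

296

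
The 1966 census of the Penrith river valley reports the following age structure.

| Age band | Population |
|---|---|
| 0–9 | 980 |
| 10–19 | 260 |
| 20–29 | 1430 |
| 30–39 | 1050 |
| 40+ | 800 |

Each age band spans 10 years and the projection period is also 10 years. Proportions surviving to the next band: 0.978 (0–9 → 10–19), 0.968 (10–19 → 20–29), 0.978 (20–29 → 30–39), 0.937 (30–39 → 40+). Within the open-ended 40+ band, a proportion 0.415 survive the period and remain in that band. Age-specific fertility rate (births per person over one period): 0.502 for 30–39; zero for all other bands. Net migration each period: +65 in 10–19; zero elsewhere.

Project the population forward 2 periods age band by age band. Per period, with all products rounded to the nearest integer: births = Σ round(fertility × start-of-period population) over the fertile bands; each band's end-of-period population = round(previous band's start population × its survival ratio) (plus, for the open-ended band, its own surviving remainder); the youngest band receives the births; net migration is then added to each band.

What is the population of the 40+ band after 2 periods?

1857

[period 1]
Births: 1050 × 0.502 = 527
10–19: 980 × 0.978 = 958
20–29: 260 × 0.968 = 252
30–39: 1430 × 0.978 = 1399
40+: 1050 × 0.937 + 800 × 0.415 = 984 + 332 = 1316
Net migration: 10–19 + 65 → 1023
End of period: [527, 1023, 252, 1399, 1316]
[period 2]
Births: 1399 × 0.502 = 702
10–19: 527 × 0.978 = 515
20–29: 1023 × 0.968 = 990
30–39: 252 × 0.978 = 246
40+: 1399 × 0.937 + 1316 × 0.415 = 1311 + 546 = 1857
Net migration: 10–19 + 65 → 580
End of period: [702, 580, 990, 246, 1857]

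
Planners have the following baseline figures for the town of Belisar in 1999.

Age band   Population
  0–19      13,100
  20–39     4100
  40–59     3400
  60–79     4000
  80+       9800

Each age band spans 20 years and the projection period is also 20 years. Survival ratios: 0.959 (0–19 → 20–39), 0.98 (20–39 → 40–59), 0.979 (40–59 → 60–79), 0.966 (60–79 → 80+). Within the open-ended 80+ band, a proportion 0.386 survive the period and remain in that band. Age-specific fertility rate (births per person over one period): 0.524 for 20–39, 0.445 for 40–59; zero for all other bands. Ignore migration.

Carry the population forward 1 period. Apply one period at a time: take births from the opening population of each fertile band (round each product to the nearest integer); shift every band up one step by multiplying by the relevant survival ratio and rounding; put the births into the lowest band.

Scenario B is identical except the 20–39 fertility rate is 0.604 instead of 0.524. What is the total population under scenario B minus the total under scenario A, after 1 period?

328

Period 1:
Births: 4100 × 0.524 = 2148, 3400 × 0.445 = 1513 → total 3661
20–39: 13100 × 0.959 = 12563
40–59: 4100 × 0.98 = 4018
60–79: 3400 × 0.979 = 3329
80+: 4000 × 0.966 + 9800 × 0.386 = 3864 + 3783 = 7647
Giving 3661 / 12563 / 4018 / 3329 / 7647.
Scenario A total after 1 period: 31218
Scenario B projection —
Period 1:
Births: 4100 × 0.604 = 2476, 3400 × 0.445 = 1513 → total 3989
20–39: 13100 × 0.959 = 12563
40–59: 4100 × 0.98 = 4018
60–79: 3400 × 0.979 = 3329
80+: 4000 × 0.966 + 9800 × 0.386 = 3864 + 3783 = 7647
Giving 3989 / 12563 / 4018 / 3329 / 7647.
Scenario B total after 1 period: 31546
Difference B − A = 31546 − 31218 = 328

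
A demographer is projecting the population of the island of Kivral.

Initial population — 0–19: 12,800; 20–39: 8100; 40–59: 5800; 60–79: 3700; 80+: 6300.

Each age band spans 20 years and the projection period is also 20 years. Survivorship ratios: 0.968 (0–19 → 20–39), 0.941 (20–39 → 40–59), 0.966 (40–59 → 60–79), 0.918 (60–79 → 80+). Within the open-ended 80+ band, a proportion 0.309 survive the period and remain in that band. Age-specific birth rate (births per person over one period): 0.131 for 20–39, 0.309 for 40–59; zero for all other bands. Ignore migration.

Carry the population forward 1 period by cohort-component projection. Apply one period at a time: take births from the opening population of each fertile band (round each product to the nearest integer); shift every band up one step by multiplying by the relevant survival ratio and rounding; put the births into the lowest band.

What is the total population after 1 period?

33812

[period 1]
Births: 8100 × 0.131 = 1061  |  5800 × 0.309 = 1792 — total 2853
20–39: 12800 × 0.968 = 12390
40–59: 8100 × 0.941 = 7622
60–79: 5800 × 0.966 = 5603
80+: 3700 × 0.918 + 6300 × 0.309 = 3397 + 1947 = 5344
→ [2853, 12390, 7622, 5603, 5344]
Total after period 1: 2853 + 12390 + 7622 + 5603 + 5344 = 33812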